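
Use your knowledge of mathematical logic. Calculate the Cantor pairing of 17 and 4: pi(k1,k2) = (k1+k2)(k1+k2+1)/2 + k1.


k1 + k2 = 21
(k1+k2)(k1+k2+1)/2 = 21 * 22 / 2 = 231
pi = 231 + 17 = 248

248


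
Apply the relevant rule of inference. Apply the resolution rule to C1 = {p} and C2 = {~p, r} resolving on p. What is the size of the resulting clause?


Remove p from C1 and ~p from C2.
C1 remainder: {}
C2 remainder: {r}
Union (resolvent): {r}
Resolvent has 1 literal(s).

1


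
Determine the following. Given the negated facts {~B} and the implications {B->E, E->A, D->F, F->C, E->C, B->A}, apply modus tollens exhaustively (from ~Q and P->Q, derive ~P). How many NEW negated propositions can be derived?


Initial negated facts: {~B}
Apply modus tollens to closure:
  (no implication fires)
Final negated: {~B}
New negations: {(none)}
Count = 0

0


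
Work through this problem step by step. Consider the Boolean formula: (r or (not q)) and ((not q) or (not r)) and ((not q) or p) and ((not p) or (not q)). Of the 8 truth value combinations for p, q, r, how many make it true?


Evaluate all 8 assignments for p, q, r:
p=0, q=0, r=0: 1
p=0, q=0, r=1: 1
p=0, q=1, r=0: 0
p=0, q=1, r=1: 0
p=1, q=0, r=0: 1
p=1, q=0, r=1: 1
p=1, q=1, r=0: 0
p=1, q=1, r=1: 0
Satisfying count = 4

4


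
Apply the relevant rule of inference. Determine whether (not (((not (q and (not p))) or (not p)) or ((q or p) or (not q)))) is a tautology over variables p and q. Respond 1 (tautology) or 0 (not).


Check all 4 assignments:
p=0, q=0: 0
p=0, q=1: 0
p=1, q=0: 0
p=1, q=1: 0
Satisfying count = 0/4.
Tautology iff count = 4: no.

0


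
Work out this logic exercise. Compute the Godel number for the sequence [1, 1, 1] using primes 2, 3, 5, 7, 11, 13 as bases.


Encode each element as an exponent of the corresponding prime:
  2^1 = 2
  3^1 = 3
  5^1 = 5
Product = 2 * 3 * 5 = 30

30


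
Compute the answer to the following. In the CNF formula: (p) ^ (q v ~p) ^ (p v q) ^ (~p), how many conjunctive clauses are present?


A CNF formula is a conjunction of clauses.
Clauses are separated by ^.
Counting the conjuncts: 4 clauses.

4


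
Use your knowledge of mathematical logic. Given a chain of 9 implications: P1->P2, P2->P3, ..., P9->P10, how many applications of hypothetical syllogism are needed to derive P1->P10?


With 9 implications in a chain connecting 10 propositions:
P1->P2, P2->P3, ..., P9->P10
Steps needed = (number of implications) - 1 = 9 - 1 = 8

8


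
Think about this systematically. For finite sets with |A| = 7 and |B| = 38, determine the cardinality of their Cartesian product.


The Cartesian product A x B contains all ordered pairs (a, b).
|A x B| = |A| * |B| = 7 * 38 = 266

266


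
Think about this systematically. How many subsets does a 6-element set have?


The power set of a set with n elements has 2^n elements.
|P(S)| = 2^6 = 64

64


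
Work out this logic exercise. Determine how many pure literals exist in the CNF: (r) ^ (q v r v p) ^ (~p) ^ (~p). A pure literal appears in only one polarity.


Check each variable for pure literal status:
p: mixed (not pure)
q: pure positive
r: pure positive
Pure literal count = 2

2


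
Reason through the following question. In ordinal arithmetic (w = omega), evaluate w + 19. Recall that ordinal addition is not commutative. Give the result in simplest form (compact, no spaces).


Compute w + 19.
Ordinal + is associative but NOT commutative; for finite n>0, n + w = w but w + n stays w+n.
w + 19 is already in normal form (a successor ordinal beyond w).
Result = w+19

w+19


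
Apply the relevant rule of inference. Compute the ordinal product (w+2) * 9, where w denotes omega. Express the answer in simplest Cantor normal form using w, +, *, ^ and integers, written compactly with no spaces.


Compute (w+2) * 9.
Ordinal * is associative and left-distributive over +, but NOT commutative; for finite n>1, n*w = w but w*n stays w*n.
(w+2) * 9 = (w+2) repeated 9 times. Each intermediate +2 is absorbed by the following w; only the last survives: w*9+2.
Result = w*9+2

w*9+2


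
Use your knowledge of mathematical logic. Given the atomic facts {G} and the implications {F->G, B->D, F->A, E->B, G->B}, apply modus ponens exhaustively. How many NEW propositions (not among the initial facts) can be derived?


Initial facts: {G}
Apply modus ponens to closure:
  G and G->B  =>  B
  B and B->D  =>  D
Final known: {B, D, G}
New propositions: {B, D}
Count = 2

2


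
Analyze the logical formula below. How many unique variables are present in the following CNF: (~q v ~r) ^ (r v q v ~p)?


Identify each variable that appears in the formula.
Variables found: p, q, r
Count = 3

3


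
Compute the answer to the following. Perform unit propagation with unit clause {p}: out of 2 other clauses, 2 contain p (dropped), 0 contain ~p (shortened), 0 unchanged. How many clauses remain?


Satisfied (removed): 2
Shortened (remain): 0
Unchanged (remain): 0
Remaining = 0 + 0 = 0

0


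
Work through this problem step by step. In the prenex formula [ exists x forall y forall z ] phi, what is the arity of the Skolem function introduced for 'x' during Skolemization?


Quantifier prefix: exists x forall y forall z
'x' is existentially quantified at position 1.
No universal quantifiers precede it.
Skolem function arity = 0 (a Skolem constant)

0


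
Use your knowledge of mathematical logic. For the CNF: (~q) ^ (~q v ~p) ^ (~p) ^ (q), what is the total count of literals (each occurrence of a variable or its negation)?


Counting literals in each clause:
Clause 1: 1 literal(s)
Clause 2: 2 literal(s)
Clause 3: 1 literal(s)
Clause 4: 1 literal(s)
Total = 5

5


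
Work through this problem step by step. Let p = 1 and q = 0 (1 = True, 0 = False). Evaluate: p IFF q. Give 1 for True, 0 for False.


p = 1, q = 0
Operation: p IFF q
Evaluate: 1 IFF 0 = 0

0


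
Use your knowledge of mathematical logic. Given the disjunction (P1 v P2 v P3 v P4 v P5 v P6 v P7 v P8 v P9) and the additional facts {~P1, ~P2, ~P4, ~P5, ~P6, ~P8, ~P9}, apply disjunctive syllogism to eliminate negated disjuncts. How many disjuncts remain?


Original disjuncts (9): P1, P2, P3, P4, P5, P6, P7, P8, P9
Negated (eliminate): ~P1, ~P2, ~P4, ~P5, ~P6, ~P8, ~P9
Remaining disjuncts: P3, P7
Count = 9 - 7 = 2

2


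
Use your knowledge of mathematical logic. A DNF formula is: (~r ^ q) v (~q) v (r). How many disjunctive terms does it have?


A DNF formula is a disjunction of terms (conjunctions).
Terms are separated by v.
Counting the disjuncts: 3 terms.

3


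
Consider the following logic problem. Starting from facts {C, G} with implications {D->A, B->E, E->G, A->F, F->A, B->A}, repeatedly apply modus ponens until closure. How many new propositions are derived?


Initial facts: {C, G}
Apply modus ponens to closure:
  (no implication fires)
Final known: {C, G}
New propositions: {(none)}
Count = 0

0


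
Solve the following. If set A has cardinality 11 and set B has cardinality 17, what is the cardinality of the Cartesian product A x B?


The Cartesian product A x B contains all ordered pairs (a, b).
|A x B| = |A| * |B| = 11 * 17 = 187

187


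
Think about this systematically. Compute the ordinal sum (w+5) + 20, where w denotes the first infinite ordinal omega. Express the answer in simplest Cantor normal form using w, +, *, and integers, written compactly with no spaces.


Compute (w+5) + 20.
Ordinal + is associative but NOT commutative; for finite n>0, n + w = w but w + n stays w+n.
By associativity: (w+5) + 20 = w + (5+20) = w+25.
Result = w+25

w+25


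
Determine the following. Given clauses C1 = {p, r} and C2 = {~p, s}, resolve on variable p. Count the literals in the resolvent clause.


Remove p from C1 and ~p from C2.
C1 remainder: {r}
C2 remainder: {s}
Union (resolvent): {r, s}
Resolvent has 2 literal(s).

2


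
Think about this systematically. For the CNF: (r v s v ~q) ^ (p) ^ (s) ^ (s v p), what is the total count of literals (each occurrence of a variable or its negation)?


Counting literals in each clause:
Clause 1: 3 literal(s)
Clause 2: 1 literal(s)
Clause 3: 1 literal(s)
Clause 4: 2 literal(s)
Total = 7

7


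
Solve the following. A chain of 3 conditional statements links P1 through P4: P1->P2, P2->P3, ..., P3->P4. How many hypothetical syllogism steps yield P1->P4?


With 3 implications in a chain connecting 4 propositions:
P1->P2, P2->P3, ..., P3->P4
Steps needed = (number of implications) - 1 = 3 - 1 = 2

2


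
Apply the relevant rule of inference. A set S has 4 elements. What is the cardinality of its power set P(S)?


The power set of a set with n elements has 2^n elements.
|P(S)| = 2^4 = 16

16


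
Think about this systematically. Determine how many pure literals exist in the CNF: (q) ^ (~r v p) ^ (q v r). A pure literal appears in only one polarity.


Check each variable for pure literal status:
p: pure positive
q: pure positive
r: mixed (not pure)
Pure literal count = 2

2


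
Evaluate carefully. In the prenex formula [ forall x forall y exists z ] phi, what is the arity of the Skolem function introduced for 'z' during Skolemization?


Quantifier prefix: forall x forall y exists z
'z' is existentially quantified at position 3.
Universal variables preceding it: x, y
Skolem function arity = 2

2


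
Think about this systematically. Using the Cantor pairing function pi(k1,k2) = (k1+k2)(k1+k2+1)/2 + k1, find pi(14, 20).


k1 + k2 = 34
(k1+k2)(k1+k2+1)/2 = 34 * 35 / 2 = 595
pi = 595 + 14 = 609

609


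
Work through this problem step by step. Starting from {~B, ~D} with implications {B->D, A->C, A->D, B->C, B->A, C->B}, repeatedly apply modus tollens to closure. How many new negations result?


Initial negated facts: {~B, ~D}
Apply modus tollens to closure:
  ~D and A->D  =>  ~A
  ~B and C->B  =>  ~C
Final negated: {~A, ~B, ~C, ~D}
New negations: {~A, ~C}
Count = 2

2


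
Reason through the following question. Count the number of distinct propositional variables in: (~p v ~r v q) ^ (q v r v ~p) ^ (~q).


Identify each variable that appears in the formula.
Variables found: p, q, r
Count = 3

3


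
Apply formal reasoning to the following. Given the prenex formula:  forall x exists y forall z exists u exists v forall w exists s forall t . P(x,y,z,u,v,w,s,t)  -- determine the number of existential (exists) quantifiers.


Quantifier prefix: forall x exists y forall z exists u exists v forall w exists s forall t
Mark each quantifier type:
  U E U E E U E U
Universal count = 4, Existential count = 4
Asked for existential (exists) quantifiers: 4

4


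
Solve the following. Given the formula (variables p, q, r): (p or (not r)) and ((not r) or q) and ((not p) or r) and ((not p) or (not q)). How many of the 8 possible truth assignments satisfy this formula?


Evaluate all 8 assignments for p, q, r:
p=0, q=0, r=0: 1
p=0, q=0, r=1: 0
p=0, q=1, r=0: 1
p=0, q=1, r=1: 0
p=1, q=0, r=0: 0
p=1, q=0, r=1: 0
p=1, q=1, r=0: 0
p=1, q=1, r=1: 0
Satisfying count = 2

2


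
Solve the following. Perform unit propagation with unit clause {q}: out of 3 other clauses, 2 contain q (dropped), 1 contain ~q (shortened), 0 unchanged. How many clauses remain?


Satisfied (removed): 2
Shortened (remain): 1
Unchanged (remain): 0
Remaining = 1 + 0 = 1

1


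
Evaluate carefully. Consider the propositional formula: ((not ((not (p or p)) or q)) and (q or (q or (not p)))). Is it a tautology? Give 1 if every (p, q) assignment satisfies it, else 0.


Check all 4 assignments:
p=0, q=0: 0
p=0, q=1: 0
p=1, q=0: 0
p=1, q=1: 0
Satisfying count = 0/4.
Tautology iff count = 4: no.

0


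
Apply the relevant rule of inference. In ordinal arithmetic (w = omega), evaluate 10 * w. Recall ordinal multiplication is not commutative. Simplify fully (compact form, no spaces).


Compute 10 * w.
Ordinal * is associative and left-distributive over +, but NOT commutative; for finite n>1, n*w = w but w*n stays w*n.
For finite n>0, n * w = sup{n*k : k<w} = w. So 10 * w = w.
Result = w

w


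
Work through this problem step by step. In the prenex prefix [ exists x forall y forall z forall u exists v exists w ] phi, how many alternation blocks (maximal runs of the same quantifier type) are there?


Quantifier-type sequence: E A A A E E  (A=forall, E=exists)
Group into maximal same-type runs:
  Ex1 | Ax3 | Ex2
Number of blocks = 3

3


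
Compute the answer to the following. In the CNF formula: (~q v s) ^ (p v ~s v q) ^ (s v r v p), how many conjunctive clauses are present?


A CNF formula is a conjunction of clauses.
Clauses are separated by ^.
Counting the conjuncts: 3 clauses.

3


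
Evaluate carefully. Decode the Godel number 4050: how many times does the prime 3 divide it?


Factorize 4050 by dividing by 3 repeatedly.
Division steps: 3 divides 4050 exactly 4 time(s).
Exponent of 3 = 4

4


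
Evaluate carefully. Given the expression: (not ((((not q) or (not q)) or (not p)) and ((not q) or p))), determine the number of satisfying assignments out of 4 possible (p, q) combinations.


Check all 4 assignments:
p=0, q=0: 0
p=0, q=1: 1
p=1, q=0: 0
p=1, q=1: 1
Count of True = 2

2


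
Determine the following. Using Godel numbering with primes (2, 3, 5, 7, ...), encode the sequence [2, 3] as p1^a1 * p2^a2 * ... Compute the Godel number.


Encode each element as an exponent of the corresponding prime:
  2^2 = 4
  3^3 = 27
Product = 4 * 27 = 108

108


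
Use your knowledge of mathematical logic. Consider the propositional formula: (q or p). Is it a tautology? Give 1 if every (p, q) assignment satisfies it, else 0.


Check all 4 assignments:
p=0, q=0: 0
p=0, q=1: 1
p=1, q=0: 1
p=1, q=1: 1
Satisfying count = 3/4.
Tautology iff count = 4: no.

0


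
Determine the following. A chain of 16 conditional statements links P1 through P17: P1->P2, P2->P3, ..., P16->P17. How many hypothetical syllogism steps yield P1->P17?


With 16 implications in a chain connecting 17 propositions:
P1->P2, P2->P3, ..., P16->P17
Steps needed = (number of implications) - 1 = 16 - 1 = 15

15


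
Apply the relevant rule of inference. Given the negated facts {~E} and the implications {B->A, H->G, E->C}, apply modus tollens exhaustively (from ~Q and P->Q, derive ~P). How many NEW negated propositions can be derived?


Initial negated facts: {~E}
Apply modus tollens to closure:
  (no implication fires)
Final negated: {~E}
New negations: {(none)}
Count = 0

0


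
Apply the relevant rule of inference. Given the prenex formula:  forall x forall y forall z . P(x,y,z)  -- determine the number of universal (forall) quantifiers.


Quantifier prefix: forall x forall y forall z
Mark each quantifier type:
  U U U
Universal count = 3, Existential count = 0
Asked for universal (forall) quantifiers: 3

3


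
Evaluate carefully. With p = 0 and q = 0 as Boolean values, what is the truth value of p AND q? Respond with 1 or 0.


p = 0, q = 0
Operation: p AND q
Evaluate: 0 AND 0 = 0

0


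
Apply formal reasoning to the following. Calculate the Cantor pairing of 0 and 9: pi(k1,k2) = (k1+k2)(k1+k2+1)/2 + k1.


k1 + k2 = 9
(k1+k2)(k1+k2+1)/2 = 9 * 10 / 2 = 45
pi = 45 + 0 = 45

45


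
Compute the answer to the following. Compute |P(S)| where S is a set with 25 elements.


The power set of a set with n elements has 2^n elements.
|P(S)| = 2^25 = 33554432

33554432


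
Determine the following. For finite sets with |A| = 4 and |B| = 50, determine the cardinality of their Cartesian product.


The Cartesian product A x B contains all ordered pairs (a, b).
|A x B| = |A| * |B| = 4 * 50 = 200

200


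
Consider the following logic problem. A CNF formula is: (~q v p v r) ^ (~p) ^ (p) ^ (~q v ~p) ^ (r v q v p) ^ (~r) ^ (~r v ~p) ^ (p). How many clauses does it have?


A CNF formula is a conjunction of clauses.
Clauses are separated by ^.
Counting the conjuncts: 8 clauses.

8


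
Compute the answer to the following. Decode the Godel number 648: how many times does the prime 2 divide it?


Factorize 648 by dividing by 2 repeatedly.
Division steps: 2 divides 648 exactly 3 time(s).
Exponent of 2 = 3

3


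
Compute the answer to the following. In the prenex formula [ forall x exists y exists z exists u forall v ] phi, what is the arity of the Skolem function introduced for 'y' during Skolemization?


Quantifier prefix: forall x exists y exists z exists u forall v
'y' is existentially quantified at position 2.
Universal variables preceding it: x
Skolem function arity = 1

1


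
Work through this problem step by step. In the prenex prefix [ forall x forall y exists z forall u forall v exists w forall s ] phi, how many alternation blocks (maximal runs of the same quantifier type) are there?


Quantifier-type sequence: A A E A A E A  (A=forall, E=exists)
Group into maximal same-type runs:
  Ax2 | Ex1 | Ax2 | Ex1 | Ax1
Number of blocks = 5

5


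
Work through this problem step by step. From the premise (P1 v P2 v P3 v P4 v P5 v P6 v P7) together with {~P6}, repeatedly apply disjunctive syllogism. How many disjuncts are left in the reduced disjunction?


Original disjuncts (7): P1, P2, P3, P4, P5, P6, P7
Negated (eliminate): ~P6
Remaining disjuncts: P1, P2, P3, P4, P5, P7
Count = 7 - 1 = 6

6


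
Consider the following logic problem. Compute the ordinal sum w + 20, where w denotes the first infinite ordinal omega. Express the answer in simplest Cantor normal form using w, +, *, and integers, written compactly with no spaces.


Compute w + 20.
Ordinal + is associative but NOT commutative; for finite n>0, n + w = w but w + n stays w+n.
w + 20 is already in normal form (a successor ordinal beyond w).
Result = w+20

w+20


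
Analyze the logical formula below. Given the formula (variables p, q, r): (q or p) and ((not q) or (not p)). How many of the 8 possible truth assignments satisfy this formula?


Evaluate all 8 assignments for p, q, r:
p=0, q=0, r=0: 0
p=0, q=0, r=1: 0
p=0, q=1, r=0: 1
p=0, q=1, r=1: 1
p=1, q=0, r=0: 1
p=1, q=0, r=1: 1
p=1, q=1, r=0: 0
p=1, q=1, r=1: 0
Satisfying count = 4

4


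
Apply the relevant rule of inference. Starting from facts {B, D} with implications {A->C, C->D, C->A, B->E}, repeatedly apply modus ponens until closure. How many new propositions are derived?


Initial facts: {B, D}
Apply modus ponens to closure:
  B and B->E  =>  E
Final known: {B, D, E}
New propositions: {E}
Count = 1

1


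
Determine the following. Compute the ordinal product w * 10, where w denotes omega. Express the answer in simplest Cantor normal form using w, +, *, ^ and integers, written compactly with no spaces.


Compute w * 10.
Ordinal * is associative and left-distributive over +, but NOT commutative; for finite n>1, n*w = w but w*n stays w*n.
w * 10 means 10 copies of w concatenated: w*10.
Result = w*10

w*10


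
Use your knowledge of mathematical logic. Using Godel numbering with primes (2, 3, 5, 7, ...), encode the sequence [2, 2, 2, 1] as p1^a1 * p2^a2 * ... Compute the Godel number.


Encode each element as an exponent of the corresponding prime:
  2^2 = 4
  3^2 = 9
  5^2 = 25
  7^1 = 7
Product = 4 * 9 * 25 * 7 = 6300

6300


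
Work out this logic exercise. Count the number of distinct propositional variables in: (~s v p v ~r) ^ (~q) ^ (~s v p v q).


Identify each variable that appears in the formula.
Variables found: p, q, r, s
Count = 4

4


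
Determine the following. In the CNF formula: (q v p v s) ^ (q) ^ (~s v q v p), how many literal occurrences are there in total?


Counting literals in each clause:
Clause 1: 3 literal(s)
Clause 2: 1 literal(s)
Clause 3: 3 literal(s)
Total = 7

7


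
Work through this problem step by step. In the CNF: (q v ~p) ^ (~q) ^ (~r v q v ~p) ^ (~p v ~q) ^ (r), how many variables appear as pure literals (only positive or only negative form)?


Check each variable for pure literal status:
p: pure negative
q: mixed (not pure)
r: mixed (not pure)
Pure literal count = 1

1


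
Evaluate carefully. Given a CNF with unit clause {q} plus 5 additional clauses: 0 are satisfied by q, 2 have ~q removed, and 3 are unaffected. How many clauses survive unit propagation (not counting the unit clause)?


Satisfied (removed): 0
Shortened (remain): 2
Unchanged (remain): 3
Remaining = 2 + 3 = 5

5


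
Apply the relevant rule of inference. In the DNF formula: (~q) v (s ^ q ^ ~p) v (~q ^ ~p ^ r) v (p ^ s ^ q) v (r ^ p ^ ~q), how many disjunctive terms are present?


A DNF formula is a disjunction of terms (conjunctions).
Terms are separated by v.
Counting the disjuncts: 5 terms.

5


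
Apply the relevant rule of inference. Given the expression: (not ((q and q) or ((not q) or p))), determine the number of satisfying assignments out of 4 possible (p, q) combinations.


Check all 4 assignments:
p=0, q=0: 0
p=0, q=1: 0
p=1, q=0: 0
p=1, q=1: 0
Count of True = 0

0


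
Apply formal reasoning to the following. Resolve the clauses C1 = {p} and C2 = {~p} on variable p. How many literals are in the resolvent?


Remove p from C1 and ~p from C2.
C1 remainder: {}
C2 remainder: {}
Union (resolvent): {} (empty clause)
Resolvent has 0 literal(s).

0


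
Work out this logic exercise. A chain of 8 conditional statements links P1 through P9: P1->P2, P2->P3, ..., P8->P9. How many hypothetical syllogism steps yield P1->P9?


With 8 implications in a chain connecting 9 propositions:
P1->P2, P2->P3, ..., P8->P9
Steps needed = (number of implications) - 1 = 8 - 1 = 7

7


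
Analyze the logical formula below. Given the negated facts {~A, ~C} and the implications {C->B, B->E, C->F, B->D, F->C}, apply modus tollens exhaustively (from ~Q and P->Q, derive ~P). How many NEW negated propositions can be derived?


Initial negated facts: {~A, ~C}
Apply modus tollens to closure:
  ~C and F->C  =>  ~F
Final negated: {~A, ~C, ~F}
New negations: {~F}
Count = 1

1


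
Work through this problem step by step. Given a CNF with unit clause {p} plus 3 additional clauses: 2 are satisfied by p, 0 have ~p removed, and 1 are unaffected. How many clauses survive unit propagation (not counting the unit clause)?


Satisfied (removed): 2
Shortened (remain): 0
Unchanged (remain): 1
Remaining = 0 + 1 = 1

1


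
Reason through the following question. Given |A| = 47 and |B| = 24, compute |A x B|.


The Cartesian product A x B contains all ordered pairs (a, b).
|A x B| = |A| * |B| = 47 * 24 = 1128

1128


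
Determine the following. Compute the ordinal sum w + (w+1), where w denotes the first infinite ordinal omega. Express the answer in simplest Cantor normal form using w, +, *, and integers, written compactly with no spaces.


Compute w + (w+1).
Ordinal + is associative but NOT commutative; for finite n>0, n + w = w but w + n stays w+n.
w + (w+1) = (w+w) + 1 = w*2+1.
Result = w*2+1

w*2+1


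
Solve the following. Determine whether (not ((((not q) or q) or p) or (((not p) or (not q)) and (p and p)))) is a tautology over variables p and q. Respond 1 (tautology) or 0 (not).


Check all 4 assignments:
p=0, q=0: 0
p=0, q=1: 0
p=1, q=0: 0
p=1, q=1: 0
Satisfying count = 0/4.
Tautology iff count = 4: no.

0


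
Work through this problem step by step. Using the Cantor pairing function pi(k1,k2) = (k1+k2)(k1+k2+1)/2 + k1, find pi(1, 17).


k1 + k2 = 18
(k1+k2)(k1+k2+1)/2 = 18 * 19 / 2 = 171
pi = 171 + 1 = 172

172


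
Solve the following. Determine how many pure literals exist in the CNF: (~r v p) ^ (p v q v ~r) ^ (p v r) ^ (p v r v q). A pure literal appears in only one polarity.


Check each variable for pure literal status:
p: pure positive
q: pure positive
r: mixed (not pure)
Pure literal count = 2

2


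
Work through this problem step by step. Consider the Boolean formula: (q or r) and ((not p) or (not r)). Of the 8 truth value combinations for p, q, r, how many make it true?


Evaluate all 8 assignments for p, q, r:
p=0, q=0, r=0: 0
p=0, q=0, r=1: 1
p=0, q=1, r=0: 1
p=0, q=1, r=1: 1
p=1, q=0, r=0: 0
p=1, q=0, r=1: 0
p=1, q=1, r=0: 1
p=1, q=1, r=1: 0
Satisfying count = 4

4


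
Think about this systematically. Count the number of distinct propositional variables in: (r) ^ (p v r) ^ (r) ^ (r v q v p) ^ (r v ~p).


Identify each variable that appears in the formula.
Variables found: p, q, r
Count = 3

3


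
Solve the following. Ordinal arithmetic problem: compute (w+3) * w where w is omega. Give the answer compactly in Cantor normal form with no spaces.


Compute (w+3) * w.
Ordinal * is associative and left-distributive over +, but NOT commutative; for finite n>1, n*w = w but w*n stays w*n.
(w+3) * w = sup{(w+3)*k : k<w} = sup{w*k+3} = w^2 (the +3 tail is absorbed in the limit).
Result = w^2

w^2


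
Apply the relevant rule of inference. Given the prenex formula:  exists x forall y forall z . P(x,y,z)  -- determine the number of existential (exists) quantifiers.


Quantifier prefix: exists x forall y forall z
Mark each quantifier type:
  E U U
Universal count = 2, Existential count = 1
Asked for existential (exists) quantifiers: 1

1


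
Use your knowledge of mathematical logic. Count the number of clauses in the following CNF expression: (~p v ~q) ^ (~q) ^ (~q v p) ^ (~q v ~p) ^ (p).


A CNF formula is a conjunction of clauses.
Clauses are separated by ^.
Counting the conjuncts: 5 clauses.

5


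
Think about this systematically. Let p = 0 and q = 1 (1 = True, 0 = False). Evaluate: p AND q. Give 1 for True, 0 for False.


p = 0, q = 1
Operation: p AND q
Evaluate: 0 AND 1 = 0

0


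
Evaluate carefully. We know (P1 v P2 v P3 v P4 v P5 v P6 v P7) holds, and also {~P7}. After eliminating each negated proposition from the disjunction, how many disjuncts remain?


Original disjuncts (7): P1, P2, P3, P4, P5, P6, P7
Negated (eliminate): ~P7
Remaining disjuncts: P1, P2, P3, P4, P5, P6
Count = 7 - 1 = 6

6


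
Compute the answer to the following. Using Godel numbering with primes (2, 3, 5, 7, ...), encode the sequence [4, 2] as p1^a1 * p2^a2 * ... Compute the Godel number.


Encode each element as an exponent of the corresponding prime:
  2^4 = 16
  3^2 = 9
Product = 16 * 9 = 144

144


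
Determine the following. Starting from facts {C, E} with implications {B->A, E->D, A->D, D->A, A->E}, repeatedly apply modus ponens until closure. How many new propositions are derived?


Initial facts: {C, E}
Apply modus ponens to closure:
  E and E->D  =>  D
  D and D->A  =>  A
Final known: {A, C, D, E}
New propositions: {A, D}
Count = 2

2


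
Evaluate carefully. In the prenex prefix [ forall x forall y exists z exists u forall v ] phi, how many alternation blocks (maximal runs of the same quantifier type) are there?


Quantifier-type sequence: A A E E A  (A=forall, E=exists)
Group into maximal same-type runs:
  Ax2 | Ex2 | Ax1
Number of blocks = 3

3


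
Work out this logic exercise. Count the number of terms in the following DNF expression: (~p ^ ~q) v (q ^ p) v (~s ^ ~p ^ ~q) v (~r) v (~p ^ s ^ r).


A DNF formula is a disjunction of terms (conjunctions).
Terms are separated by v.
Counting the disjuncts: 5 terms.

5


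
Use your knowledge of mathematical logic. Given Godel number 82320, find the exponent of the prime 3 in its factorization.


Factorize 82320 by dividing by 3 repeatedly.
Division steps: 3 divides 82320 exactly 1 time(s).
Exponent of 3 = 1

1


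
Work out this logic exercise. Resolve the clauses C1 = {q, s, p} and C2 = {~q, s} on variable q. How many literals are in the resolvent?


Remove q from C1 and ~q from C2.
C1 remainder: {s, p}
C2 remainder: {s}
Union (resolvent): {p, s}
Resolvent has 2 literal(s).

2


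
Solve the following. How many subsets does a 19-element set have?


The power set of a set with n elements has 2^n elements.
|P(S)| = 2^19 = 524288

524288


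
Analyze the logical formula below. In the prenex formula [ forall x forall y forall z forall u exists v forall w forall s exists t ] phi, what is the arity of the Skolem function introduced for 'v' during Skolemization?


Quantifier prefix: forall x forall y forall z forall u exists v forall w forall s exists t
'v' is existentially quantified at position 5.
Universal variables preceding it: x, y, z, u
Skolem function arity = 4

4


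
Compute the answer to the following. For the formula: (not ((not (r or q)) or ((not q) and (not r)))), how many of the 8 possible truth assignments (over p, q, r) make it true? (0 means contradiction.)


Check all 8 assignments:
p=0, q=0, r=0: 0
p=0, q=0, r=1: 1
p=0, q=1, r=0: 1
p=0, q=1, r=1: 1
p=1, q=0, r=0: 0
p=1, q=0, r=1: 1
p=1, q=1, r=0: 1
p=1, q=1, r=1: 1
Count of True = 6

6


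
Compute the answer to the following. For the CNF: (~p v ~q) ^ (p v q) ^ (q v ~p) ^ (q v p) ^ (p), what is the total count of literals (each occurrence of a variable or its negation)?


Counting literals in each clause:
Clause 1: 2 literal(s)
Clause 2: 2 literal(s)
Clause 3: 2 literal(s)
Clause 4: 2 literal(s)
Clause 5: 1 literal(s)
Total = 9

9


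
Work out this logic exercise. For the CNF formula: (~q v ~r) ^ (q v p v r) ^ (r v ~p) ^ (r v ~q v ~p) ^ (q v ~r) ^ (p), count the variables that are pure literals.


Check each variable for pure literal status:
p: mixed (not pure)
q: mixed (not pure)
r: mixed (not pure)
Pure literal count = 0

0


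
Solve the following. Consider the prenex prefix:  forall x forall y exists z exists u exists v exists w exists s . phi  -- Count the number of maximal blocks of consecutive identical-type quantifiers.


Quantifier-type sequence: A A E E E E E  (A=forall, E=exists)
Group into maximal same-type runs:
  Ax2 | Ex5
Number of blocks = 2

2


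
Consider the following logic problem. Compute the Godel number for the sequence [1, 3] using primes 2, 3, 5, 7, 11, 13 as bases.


Encode each element as an exponent of the corresponding prime:
  2^1 = 2
  3^3 = 27
Product = 2 * 27 = 54

54


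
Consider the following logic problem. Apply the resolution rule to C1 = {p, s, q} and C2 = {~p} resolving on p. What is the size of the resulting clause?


Remove p from C1 and ~p from C2.
C1 remainder: {s, q}
C2 remainder: {}
Union (resolvent): {q, s}
Resolvent has 2 literal(s).

2


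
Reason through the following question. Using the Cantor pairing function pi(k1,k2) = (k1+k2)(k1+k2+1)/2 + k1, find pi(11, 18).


k1 + k2 = 29
(k1+k2)(k1+k2+1)/2 = 29 * 30 / 2 = 435
pi = 435 + 11 = 446

446


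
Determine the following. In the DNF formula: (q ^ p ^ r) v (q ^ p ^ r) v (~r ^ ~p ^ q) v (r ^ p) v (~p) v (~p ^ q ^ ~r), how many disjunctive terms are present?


A DNF formula is a disjunction of terms (conjunctions).
Terms are separated by v.
Counting the disjuncts: 6 terms.

6


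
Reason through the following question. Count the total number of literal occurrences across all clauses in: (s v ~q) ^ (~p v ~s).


Counting literals in each clause:
Clause 1: 2 literal(s)
Clause 2: 2 literal(s)
Total = 4

4


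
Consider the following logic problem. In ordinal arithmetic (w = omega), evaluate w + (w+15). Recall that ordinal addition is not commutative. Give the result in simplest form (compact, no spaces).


Compute w + (w+15).
Ordinal + is associative but NOT commutative; for finite n>0, n + w = w but w + n stays w+n.
w + (w+15) = (w+w) + 15 = w*2+15.
Result = w*2+15

w*2+15


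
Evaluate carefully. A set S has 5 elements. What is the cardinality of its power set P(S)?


The power set of a set with n elements has 2^n elements.
|P(S)| = 2^5 = 32

32


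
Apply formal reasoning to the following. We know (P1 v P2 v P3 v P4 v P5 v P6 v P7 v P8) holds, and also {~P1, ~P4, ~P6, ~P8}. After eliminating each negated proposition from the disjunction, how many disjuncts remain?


Original disjuncts (8): P1, P2, P3, P4, P5, P6, P7, P8
Negated (eliminate): ~P1, ~P4, ~P6, ~P8
Remaining disjuncts: P2, P3, P5, P7
Count = 8 - 4 = 4

4


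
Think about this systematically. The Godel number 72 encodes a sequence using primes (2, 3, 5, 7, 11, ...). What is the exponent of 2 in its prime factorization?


Factorize 72 by dividing by 2 repeatedly.
Division steps: 2 divides 72 exactly 3 time(s).
Exponent of 2 = 3

3


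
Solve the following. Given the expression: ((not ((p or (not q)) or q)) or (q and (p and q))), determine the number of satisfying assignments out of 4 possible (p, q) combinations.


Check all 4 assignments:
p=0, q=0: 0
p=0, q=1: 0
p=1, q=0: 0
p=1, q=1: 1
Count of True = 1

1


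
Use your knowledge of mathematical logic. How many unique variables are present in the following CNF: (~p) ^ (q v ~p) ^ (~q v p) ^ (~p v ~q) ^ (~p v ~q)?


Identify each variable that appears in the formula.
Variables found: p, q
Count = 2

2


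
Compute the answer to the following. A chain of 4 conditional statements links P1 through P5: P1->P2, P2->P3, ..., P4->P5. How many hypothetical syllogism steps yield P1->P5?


With 4 implications in a chain connecting 5 propositions:
P1->P2, P2->P3, ..., P4->P5
Steps needed = (number of implications) - 1 = 4 - 1 = 3

3


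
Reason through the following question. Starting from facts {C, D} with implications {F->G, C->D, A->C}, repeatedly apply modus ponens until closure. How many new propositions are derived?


Initial facts: {C, D}
Apply modus ponens to closure:
  (no implication fires)
Final known: {C, D}
New propositions: {(none)}
Count = 0

0


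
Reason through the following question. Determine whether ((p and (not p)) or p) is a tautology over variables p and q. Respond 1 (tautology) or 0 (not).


Check all 4 assignments:
p=0, q=0: 0
p=0, q=1: 0
p=1, q=0: 1
p=1, q=1: 1
Satisfying count = 2/4.
Tautology iff count = 4: no.

0


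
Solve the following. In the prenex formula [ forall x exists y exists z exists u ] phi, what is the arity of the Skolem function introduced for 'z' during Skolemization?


Quantifier prefix: forall x exists y exists z exists u
'z' is existentially quantified at position 3.
Universal variables preceding it: x
Skolem function arity = 1

1


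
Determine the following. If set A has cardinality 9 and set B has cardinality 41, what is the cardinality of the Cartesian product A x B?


The Cartesian product A x B contains all ordered pairs (a, b).
|A x B| = |A| * |B| = 9 * 41 = 369

369


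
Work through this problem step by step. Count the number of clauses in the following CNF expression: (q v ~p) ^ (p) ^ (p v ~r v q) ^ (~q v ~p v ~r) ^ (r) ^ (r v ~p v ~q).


A CNF formula is a conjunction of clauses.
Clauses are separated by ^.
Counting the conjuncts: 6 clauses.

6


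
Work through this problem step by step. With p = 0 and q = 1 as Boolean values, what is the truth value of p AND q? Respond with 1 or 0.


p = 0, q = 1
Operation: p AND q
Evaluate: 0 AND 1 = 0

0


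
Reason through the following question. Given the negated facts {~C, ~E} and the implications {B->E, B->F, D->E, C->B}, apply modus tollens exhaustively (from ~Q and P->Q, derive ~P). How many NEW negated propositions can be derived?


Initial negated facts: {~C, ~E}
Apply modus tollens to closure:
  ~E and B->E  =>  ~B
  ~E and D->E  =>  ~D
Final negated: {~B, ~C, ~D, ~E}
New negations: {~B, ~D}
Count = 2

2


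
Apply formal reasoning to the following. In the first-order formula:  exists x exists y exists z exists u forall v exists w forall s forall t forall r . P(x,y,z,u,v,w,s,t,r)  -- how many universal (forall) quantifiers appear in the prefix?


Quantifier prefix: exists x exists y exists z exists u forall v exists w forall s forall t forall r
Mark each quantifier type:
  E E E E U E U U U
Universal count = 4, Existential count = 5
Asked for universal (forall) quantifiers: 4

4


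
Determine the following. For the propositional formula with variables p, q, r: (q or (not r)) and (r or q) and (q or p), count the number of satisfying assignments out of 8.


Evaluate all 8 assignments for p, q, r:
p=0, q=0, r=0: 0
p=0, q=0, r=1: 0
p=0, q=1, r=0: 1
p=0, q=1, r=1: 1
p=1, q=0, r=0: 0
p=1, q=0, r=1: 0
p=1, q=1, r=0: 1
p=1, q=1, r=1: 1
Satisfying count = 4

4


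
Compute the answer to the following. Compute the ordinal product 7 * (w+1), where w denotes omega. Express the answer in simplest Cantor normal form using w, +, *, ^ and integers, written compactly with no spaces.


Compute 7 * (w+1).
Ordinal * is associative and left-distributive over +, but NOT commutative; for finite n>1, n*w = w but w*n stays w*n.
By left-distributivity: 7 * (w+1) = 7*w + 7*1 = w + 7 = w+7.
Result = w+7

w+7


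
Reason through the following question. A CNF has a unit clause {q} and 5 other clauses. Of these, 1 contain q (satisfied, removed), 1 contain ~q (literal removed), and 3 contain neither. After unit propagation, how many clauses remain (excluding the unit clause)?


Satisfied (removed): 1
Shortened (remain): 1
Unchanged (remain): 3
Remaining = 1 + 3 = 4

4


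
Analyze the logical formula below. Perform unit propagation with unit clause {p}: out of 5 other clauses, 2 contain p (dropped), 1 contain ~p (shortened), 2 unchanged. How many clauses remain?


Satisfied (removed): 2
Shortened (remain): 1
Unchanged (remain): 2
Remaining = 1 + 2 = 3

3


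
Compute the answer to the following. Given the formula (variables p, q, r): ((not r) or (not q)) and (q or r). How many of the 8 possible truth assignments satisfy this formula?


Evaluate all 8 assignments for p, q, r:
p=0, q=0, r=0: 0
p=0, q=0, r=1: 1
p=0, q=1, r=0: 1
p=0, q=1, r=1: 0
p=1, q=0, r=0: 0
p=1, q=0, r=1: 1
p=1, q=1, r=0: 1
p=1, q=1, r=1: 0
Satisfying count = 4

4


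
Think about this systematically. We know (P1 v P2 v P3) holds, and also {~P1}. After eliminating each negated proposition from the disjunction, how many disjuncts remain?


Original disjuncts (3): P1, P2, P3
Negated (eliminate): ~P1
Remaining disjuncts: P2, P3
Count = 3 - 1 = 2

2


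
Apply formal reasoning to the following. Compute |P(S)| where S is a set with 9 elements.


The power set of a set with n elements has 2^n elements.
|P(S)| = 2^9 = 512

512


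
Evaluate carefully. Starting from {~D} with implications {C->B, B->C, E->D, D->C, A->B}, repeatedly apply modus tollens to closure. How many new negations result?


Initial negated facts: {~D}
Apply modus tollens to closure:
  ~D and E->D  =>  ~E
Final negated: {~D, ~E}
New negations: {~E}
Count = 1

1


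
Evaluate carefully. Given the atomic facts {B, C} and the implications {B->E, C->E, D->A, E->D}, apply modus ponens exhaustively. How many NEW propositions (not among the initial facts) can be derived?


Initial facts: {B, C}
Apply modus ponens to closure:
  B and B->E  =>  E
  E and E->D  =>  D
  D and D->A  =>  A
Final known: {A, B, C, D, E}
New propositions: {A, D, E}
Count = 3

3


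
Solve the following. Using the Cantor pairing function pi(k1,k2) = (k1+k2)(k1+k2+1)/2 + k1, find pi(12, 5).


k1 + k2 = 17
(k1+k2)(k1+k2+1)/2 = 17 * 18 / 2 = 153
pi = 153 + 12 = 165

165


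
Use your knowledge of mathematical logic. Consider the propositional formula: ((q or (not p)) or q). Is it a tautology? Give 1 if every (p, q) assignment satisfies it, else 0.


Check all 4 assignments:
p=0, q=0: 1
p=0, q=1: 1
p=1, q=0: 0
p=1, q=1: 1
Satisfying count = 3/4.
Tautology iff count = 4: no.

0


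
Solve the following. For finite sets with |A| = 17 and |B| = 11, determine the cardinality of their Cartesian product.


The Cartesian product A x B contains all ordered pairs (a, b).
|A x B| = |A| * |B| = 17 * 11 = 187

187


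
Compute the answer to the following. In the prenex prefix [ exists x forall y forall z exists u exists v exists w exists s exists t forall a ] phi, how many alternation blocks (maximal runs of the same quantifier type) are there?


Quantifier-type sequence: E A A E E E E E A  (A=forall, E=exists)
Group into maximal same-type runs:
  Ex1 | Ax2 | Ex5 | Ax1
Number of blocks = 4

4
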